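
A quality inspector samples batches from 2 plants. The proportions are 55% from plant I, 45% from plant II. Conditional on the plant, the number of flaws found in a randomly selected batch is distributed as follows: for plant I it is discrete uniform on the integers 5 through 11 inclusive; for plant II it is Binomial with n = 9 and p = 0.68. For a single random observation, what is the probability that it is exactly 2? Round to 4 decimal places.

Conditional on each plant, P(X = 2): I: 0; II: 0.00571966.
By total probability, P(X = 2) = 0.55·0 + 0.45·0.00571966 = 0.00257385.

0.0026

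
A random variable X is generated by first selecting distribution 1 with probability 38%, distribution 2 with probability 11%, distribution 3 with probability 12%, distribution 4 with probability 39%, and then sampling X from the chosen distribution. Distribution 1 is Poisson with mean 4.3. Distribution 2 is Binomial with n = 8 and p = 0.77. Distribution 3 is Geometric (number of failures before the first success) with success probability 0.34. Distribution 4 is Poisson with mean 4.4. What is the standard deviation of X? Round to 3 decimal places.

Per component, 1: μ=4.3, E[X²]=22.79; 2: μ=6.16, E[X²]=39.3624; 3: μ=1.94118, E[X²]=9.47751; 4: μ=4.4, E[X²]=23.76.
E[X] = 0.38·4.3 + 0.11·6.16 + 0.12·1.94118 + 0.39·4.4 = 4.26054.
E[X²] = 0.38·22.79 + 0.11·39.3624 + 0.12·9.47751 + 0.39·23.76 = 23.3938.
Var(X) = E[X²] − (E[X])² = 23.3938 − 18.1522 = 5.24155.
SD(X) = √5.24155 = 2.28944.

2.289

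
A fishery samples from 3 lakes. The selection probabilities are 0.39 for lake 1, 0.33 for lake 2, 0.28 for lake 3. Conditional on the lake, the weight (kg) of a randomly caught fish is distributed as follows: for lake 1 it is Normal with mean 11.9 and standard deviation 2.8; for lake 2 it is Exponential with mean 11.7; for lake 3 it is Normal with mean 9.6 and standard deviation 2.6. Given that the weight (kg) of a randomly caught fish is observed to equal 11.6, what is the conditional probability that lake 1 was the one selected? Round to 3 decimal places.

Likelihoods f(11.6 | ·): 1: 0.141664; 2: 0.0317126; 3: 0.114142.
Posterior ∝ prior × likelihood. Numerator for 1: 0.39·0.141664 = 0.0552489.
Normalizing constant: 0.39·0.141664 + 0.33·0.0317126 + 0.28·0.114142 = 0.097674.
P(1 | observation) = 0.0552489 / 0.097674 = 0.565646.

0.566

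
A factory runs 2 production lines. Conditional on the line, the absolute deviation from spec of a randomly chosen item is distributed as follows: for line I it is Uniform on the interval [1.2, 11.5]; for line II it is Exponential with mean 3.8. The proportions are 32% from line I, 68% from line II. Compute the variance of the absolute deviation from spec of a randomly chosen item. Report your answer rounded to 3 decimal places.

Per component, I: μ=6.35, E[X²]=49.1633; II: μ=3.8, E[X²]=28.88.
E[X] = 0.32·6.35 + 0.68·3.8 = 4.616.
E[X²] = 0.32·49.1633 + 0.68·28.88 = 35.3707.
Var(X) = E[X²] − (E[X])² = 35.3707 − 21.3075 = 14.0632.

14.063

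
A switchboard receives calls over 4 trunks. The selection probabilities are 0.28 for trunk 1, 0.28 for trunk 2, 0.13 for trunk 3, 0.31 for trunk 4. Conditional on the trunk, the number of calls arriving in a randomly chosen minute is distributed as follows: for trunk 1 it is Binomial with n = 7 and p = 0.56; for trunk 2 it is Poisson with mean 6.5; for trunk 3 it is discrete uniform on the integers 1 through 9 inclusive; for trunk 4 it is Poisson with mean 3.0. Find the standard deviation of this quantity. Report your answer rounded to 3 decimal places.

Per component, 1: μ=3.92, E[X²]=17.0912; 2: μ=6.5, E[X²]=48.75; 3: μ=5, E[X²]=31.6667; 4: μ=3, E[X²]=12.
E[X] = 0.28·3.92 + 0.28·6.5 + 0.13·5 + 0.31·3 = 4.4976.
E[X²] = 0.28·17.0912 + 0.28·48.75 + 0.13·31.6667 + 0.31·12 = 26.2722.
Var(X) = E[X²] − (E[X])² = 26.2722 − 20.2284 = 6.0438.
SD(X) = √6.0438 = 2.45841.

2.458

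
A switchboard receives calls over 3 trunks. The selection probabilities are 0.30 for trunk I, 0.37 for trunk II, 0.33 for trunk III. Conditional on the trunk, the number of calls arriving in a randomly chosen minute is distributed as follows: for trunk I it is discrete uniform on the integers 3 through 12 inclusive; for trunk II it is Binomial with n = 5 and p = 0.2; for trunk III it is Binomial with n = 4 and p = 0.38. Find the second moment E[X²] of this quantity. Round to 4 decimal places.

21.0894

For each component E[X²] = Var + (mean)², giving I: 64.5; II: 1.8; III: 3.2528.
Overall E[X²] = 0.3·64.5 + 0.37·1.8 + 0.33·3.2528 = 21.0894.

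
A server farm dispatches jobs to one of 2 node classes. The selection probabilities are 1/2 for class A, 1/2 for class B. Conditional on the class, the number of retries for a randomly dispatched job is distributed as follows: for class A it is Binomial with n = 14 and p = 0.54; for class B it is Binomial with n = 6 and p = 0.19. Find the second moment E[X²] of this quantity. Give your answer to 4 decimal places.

31.4271

For each component E[X²] = Var + (mean)², giving A: 60.6312; B: 2.223.
Overall E[X²] = 0.5·60.6312 + 0.5·2.223 = 31.4271.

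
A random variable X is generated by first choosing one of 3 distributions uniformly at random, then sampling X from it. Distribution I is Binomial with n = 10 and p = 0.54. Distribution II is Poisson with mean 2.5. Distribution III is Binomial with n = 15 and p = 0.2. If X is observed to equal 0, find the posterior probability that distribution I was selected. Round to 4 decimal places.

Likelihoods P(X=0 | ·): I: 0.000424207; II: 0.082085; III: 0.0351844.
Posterior ∝ prior × likelihood. Numerator for I: 0.333333·0.000424207 = 0.000141402.
Normalizing constant: 0.333333·0.000424207 + 0.333333·0.082085 + 0.333333·0.0351844 = 0.0392312.
P(I | observation) = 0.000141402 / 0.0392312 = 0.00360434.

0.0036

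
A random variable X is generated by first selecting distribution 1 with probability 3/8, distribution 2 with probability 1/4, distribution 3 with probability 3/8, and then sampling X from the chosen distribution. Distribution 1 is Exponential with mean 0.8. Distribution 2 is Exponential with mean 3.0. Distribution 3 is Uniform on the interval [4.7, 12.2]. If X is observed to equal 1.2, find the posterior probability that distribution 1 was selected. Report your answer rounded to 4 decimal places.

Likelihoods f(1.2 | ·): 1: 0.278913; 2: 0.22344; 3: 0.
Posterior ∝ prior × likelihood. Numerator for 1: 0.375·0.278913 = 0.104592.
Normalizing constant: 0.375·0.278913 + 0.25·0.22344 + 0.375·0 = 0.160452.
P(1 | observation) = 0.104592 / 0.160452 = 0.651859.

0.6519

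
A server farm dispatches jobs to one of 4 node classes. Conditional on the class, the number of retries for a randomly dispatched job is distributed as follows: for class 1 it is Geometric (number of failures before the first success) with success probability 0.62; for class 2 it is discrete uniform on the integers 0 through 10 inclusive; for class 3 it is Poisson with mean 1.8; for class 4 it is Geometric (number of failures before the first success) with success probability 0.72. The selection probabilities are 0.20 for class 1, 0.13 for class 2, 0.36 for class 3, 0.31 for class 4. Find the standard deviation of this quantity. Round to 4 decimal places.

2.1158

Per component, 1: μ=0.612903, E[X²]=1.3642; 2: μ=5, E[X²]=35; 3: μ=1.8, E[X²]=5.04; 4: μ=0.388889, E[X²]=0.691358.
E[X] = 0.2·0.612903 + 0.13·5 + 0.36·1.8 + 0.31·0.388889 = 1.54114.
E[X²] = 0.2·1.3642 + 0.13·35 + 0.36·5.04 + 0.31·0.691358 = 6.85156.
Var(X) = E[X²] − (E[X])² = 6.85156 − 2.3751 = 4.47646.
SD(X) = √4.47646 = 2.11576.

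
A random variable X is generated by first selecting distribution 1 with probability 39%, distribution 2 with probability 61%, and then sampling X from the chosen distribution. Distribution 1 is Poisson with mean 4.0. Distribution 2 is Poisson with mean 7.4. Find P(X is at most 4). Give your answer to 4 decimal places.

0.3304

Conditional on each component, P(X ≤ 4): 1: 0.628837; 2: 0.139525.
By total probability, P(X ≤ 4) = 0.39·0.628837 + 0.61·0.139525 = 0.330357.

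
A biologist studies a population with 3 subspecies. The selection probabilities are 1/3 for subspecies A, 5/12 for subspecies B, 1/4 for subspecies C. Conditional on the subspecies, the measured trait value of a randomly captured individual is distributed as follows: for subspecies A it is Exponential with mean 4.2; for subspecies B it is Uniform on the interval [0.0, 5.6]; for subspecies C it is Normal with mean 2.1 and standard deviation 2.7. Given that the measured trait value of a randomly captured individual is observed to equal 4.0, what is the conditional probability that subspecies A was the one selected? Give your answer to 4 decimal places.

Likelihoods f(4.0 | ·): A: 0.0918622; B: 0.178571; C: 0.115349.
Posterior ∝ prior × likelihood. Numerator for A: 0.333333·0.0918622 = 0.0306207.
Normalizing constant: 0.333333·0.0918622 + 0.416667·0.178571 + 0.25·0.115349 = 0.133863.
P(A | observation) = 0.0306207 / 0.133863 = 0.228747.

0.2287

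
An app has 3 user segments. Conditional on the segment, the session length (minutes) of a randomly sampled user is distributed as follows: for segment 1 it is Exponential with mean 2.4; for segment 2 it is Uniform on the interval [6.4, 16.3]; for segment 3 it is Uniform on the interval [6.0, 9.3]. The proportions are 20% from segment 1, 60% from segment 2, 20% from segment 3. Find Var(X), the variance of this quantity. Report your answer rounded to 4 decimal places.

Per component, 1: μ=2.4, E[X²]=11.52; 2: μ=11.35, E[X²]=136.99; 3: μ=7.65, E[X²]=59.43.
E[X] = 0.2·2.4 + 0.6·11.35 + 0.2·7.65 = 8.82.
E[X²] = 0.2·11.52 + 0.6·136.99 + 0.2·59.43 = 96.384.
Var(X) = E[X²] − (E[X])² = 96.384 − 77.7924 = 18.5916.

18.5916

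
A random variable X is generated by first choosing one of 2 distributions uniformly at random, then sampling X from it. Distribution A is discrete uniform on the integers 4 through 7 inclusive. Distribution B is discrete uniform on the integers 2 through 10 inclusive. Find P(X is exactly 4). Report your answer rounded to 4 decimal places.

0.1806

Conditional on each component, P(X = 4): A: 0.25; B: 0.111111.
By total probability, P(X = 4) = 0.5·0.25 + 0.5·0.111111 = 0.180556.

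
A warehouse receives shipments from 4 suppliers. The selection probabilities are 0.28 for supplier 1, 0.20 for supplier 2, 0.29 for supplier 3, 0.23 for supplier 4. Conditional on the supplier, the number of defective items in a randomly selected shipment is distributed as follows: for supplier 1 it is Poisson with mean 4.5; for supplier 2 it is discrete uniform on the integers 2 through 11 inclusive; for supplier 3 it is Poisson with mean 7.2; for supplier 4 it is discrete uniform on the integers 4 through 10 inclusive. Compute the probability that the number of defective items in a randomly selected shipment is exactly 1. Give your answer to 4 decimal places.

0.0156

Conditional on each supplier, P(X = 1): 1: 0.0499905; 2: 0; 3: 0.00537542; 4: 0.
By total probability, P(X = 1) = 0.28·0.0499905 + 0.2·0 + 0.29·0.00537542 + 0.23·0 = 0.0155562.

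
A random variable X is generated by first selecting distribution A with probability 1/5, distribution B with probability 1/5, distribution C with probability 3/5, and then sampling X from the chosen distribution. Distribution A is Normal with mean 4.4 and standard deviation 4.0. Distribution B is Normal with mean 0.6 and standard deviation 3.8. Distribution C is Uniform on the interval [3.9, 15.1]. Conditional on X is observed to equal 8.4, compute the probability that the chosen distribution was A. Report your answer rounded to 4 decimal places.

0.1773

Likelihoods f(8.4 | ·): A: 0.0604927; B: 0.0127709; C: 0.0892857.
Posterior ∝ prior × likelihood. Numerator for A: 0.2·0.0604927 = 0.0120985.
Normalizing constant: 0.2·0.0604927 + 0.2·0.0127709 + 0.6·0.0892857 = 0.0682241.
P(A | observation) = 0.0120985 / 0.0682241 = 0.177335.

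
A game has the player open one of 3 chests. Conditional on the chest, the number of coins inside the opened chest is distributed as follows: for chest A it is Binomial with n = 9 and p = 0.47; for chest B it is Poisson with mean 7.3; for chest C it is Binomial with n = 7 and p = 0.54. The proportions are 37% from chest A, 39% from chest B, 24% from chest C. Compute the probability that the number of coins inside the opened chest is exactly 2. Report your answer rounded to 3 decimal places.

0.072

Conditional on each chest, P(X = 2): A: 0.0934177; B: 0.0179997; C: 0.126123.
By total probability, P(X = 2) = 0.37·0.0934177 + 0.39·0.0179997 + 0.24·0.126123 = 0.0718541.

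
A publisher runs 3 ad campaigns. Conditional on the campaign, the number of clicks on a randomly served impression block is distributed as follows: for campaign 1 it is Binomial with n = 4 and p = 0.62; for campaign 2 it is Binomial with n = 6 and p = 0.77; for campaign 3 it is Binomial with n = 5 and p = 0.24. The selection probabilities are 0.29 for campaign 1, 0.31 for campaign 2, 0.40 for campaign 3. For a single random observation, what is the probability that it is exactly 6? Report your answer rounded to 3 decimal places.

0.065

Conditional on each campaign, P(X = 6): 1: 0; 2: 0.208422; 3: 0.
By total probability, P(X = 6) = 0.29·0 + 0.31·0.208422 + 0.4·0 = 0.0646109.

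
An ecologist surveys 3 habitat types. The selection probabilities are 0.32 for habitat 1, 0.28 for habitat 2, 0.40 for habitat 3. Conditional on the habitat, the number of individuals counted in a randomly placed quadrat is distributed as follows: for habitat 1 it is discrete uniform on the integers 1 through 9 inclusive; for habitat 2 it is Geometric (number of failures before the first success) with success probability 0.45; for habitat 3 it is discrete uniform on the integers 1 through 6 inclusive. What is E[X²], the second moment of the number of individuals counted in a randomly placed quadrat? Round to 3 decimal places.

17.379

For each component E[X²] = Var + (mean)², giving 1: 31.6667; 2: 4.20988; 3: 15.1667.
Overall E[X²] = 0.32·31.6667 + 0.28·4.20988 + 0.4·15.1667 = 17.3788.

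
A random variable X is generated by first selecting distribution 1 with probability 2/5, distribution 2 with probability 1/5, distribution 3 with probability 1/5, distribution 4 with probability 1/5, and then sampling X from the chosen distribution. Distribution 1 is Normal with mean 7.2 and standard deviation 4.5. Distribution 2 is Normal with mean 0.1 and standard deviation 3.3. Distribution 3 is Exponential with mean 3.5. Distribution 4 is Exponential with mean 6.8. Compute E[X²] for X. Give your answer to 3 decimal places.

For each component E[X²] = Var + (mean)², giving 1: 72.09; 2: 10.9; 3: 24.5; 4: 92.48.
Overall E[X²] = 0.4·72.09 + 0.2·10.9 + 0.2·24.5 + 0.2·92.48 = 54.412.

54.412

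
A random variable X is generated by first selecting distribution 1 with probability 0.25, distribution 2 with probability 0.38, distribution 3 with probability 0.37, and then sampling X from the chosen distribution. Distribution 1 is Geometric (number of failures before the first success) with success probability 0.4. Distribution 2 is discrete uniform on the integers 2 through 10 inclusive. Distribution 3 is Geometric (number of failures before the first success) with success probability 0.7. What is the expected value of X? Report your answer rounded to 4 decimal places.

2.8136

Component means — 1: 1.5; 2: 6; 3: 0.428571.
E[X] = 0.25·1.5 + 0.38·6 + 0.37·0.428571 = 2.81357.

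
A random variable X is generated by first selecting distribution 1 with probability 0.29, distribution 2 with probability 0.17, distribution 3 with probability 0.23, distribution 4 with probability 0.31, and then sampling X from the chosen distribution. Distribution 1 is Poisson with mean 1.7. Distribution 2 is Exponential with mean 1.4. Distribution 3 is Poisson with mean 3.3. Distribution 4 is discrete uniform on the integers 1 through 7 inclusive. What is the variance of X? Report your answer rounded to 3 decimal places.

Per component, 1: μ=1.7, E[X²]=4.59; 2: μ=1.4, E[X²]=3.92; 3: μ=3.3, E[X²]=14.19; 4: μ=4, E[X²]=20.
E[X] = 0.29·1.7 + 0.17·1.4 + 0.23·3.3 + 0.31·4 = 2.73.
E[X²] = 0.29·4.59 + 0.17·3.92 + 0.23·14.19 + 0.31·20 = 11.4612.
Var(X) = E[X²] − (E[X])² = 11.4612 − 7.4529 = 4.0083.

4.008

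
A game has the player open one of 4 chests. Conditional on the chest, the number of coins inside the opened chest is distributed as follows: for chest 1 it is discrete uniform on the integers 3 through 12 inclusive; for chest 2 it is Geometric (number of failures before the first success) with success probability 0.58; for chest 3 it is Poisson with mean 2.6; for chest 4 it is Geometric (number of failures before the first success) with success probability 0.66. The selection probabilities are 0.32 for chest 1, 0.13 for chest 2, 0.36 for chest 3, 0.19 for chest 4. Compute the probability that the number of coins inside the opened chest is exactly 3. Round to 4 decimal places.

0.1208

Conditional on each chest, P(X = 3): 1: 0.1; 2: 0.042971; 3: 0.217572; 4: 0.0259406.
By total probability, P(X = 3) = 0.32·0.1 + 0.13·0.042971 + 0.36·0.217572 + 0.19·0.0259406 = 0.120841.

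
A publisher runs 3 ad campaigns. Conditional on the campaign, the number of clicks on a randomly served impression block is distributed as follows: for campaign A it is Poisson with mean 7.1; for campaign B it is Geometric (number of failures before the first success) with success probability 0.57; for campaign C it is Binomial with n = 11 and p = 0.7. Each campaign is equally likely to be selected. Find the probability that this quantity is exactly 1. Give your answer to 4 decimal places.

0.0837

Conditional on each campaign, P(X = 1): A: 0.00585824; B: 0.2451; C: 4.54677e-05.
By total probability, P(X = 1) = 0.333333·0.00585824 + 0.333333·0.2451 + 0.333333·4.54677e-05 = 0.0836679.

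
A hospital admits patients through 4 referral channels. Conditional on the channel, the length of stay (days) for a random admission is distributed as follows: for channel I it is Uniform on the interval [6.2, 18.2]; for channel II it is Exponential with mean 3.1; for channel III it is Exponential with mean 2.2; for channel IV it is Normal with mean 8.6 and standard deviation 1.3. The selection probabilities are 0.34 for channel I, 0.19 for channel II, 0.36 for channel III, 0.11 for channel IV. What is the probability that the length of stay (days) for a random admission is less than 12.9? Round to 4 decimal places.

Conditional on each channel, P(X < 12.9): I: 0.558333; II: 0.984413; III: 0.997159; IV: 0.99953.
By total probability, P(X < 12.9) = 0.34·0.558333 + 0.19·0.984413 + 0.36·0.997159 + 0.11·0.99953 = 0.845797.

0.8458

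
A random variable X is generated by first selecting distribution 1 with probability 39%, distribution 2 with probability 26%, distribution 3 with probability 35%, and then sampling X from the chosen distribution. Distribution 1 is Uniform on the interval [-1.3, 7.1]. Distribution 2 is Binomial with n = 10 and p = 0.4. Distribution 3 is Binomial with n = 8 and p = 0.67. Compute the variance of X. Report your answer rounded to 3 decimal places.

Per component, 1: μ=2.9, E[X²]=14.29; 2: μ=4, E[X²]=18.4; 3: μ=5.36, E[X²]=30.4984.
E[X] = 0.39·2.9 + 0.26·4 + 0.35·5.36 = 4.047.
E[X²] = 0.39·14.29 + 0.26·18.4 + 0.35·30.4984 = 21.0315.
Var(X) = E[X²] − (E[X])² = 21.0315 − 16.3782 = 4.65333.

4.653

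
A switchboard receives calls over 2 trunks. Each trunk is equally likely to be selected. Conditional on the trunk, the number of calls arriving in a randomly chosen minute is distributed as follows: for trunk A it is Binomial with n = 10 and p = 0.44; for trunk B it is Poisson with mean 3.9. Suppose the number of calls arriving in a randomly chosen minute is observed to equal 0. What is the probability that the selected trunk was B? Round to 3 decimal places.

0.870

Likelihoods P(X=0 | ·): A: 0.00303305; B: 0.0202419.
Posterior ∝ prior × likelihood. Numerator for B: 0.5·0.0202419 = 0.010121.
Normalizing constant: 0.5·0.00303305 + 0.5·0.0202419 = 0.0116375.
P(B | observation) = 0.010121 / 0.0116375 = 0.869686.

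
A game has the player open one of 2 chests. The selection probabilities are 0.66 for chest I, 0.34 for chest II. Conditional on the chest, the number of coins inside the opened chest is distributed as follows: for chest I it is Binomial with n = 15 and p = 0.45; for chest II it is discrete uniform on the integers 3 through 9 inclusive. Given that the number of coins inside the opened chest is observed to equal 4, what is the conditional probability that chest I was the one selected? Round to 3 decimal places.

0.514

Likelihoods P(X=4 | ·): I: 0.077978; II: 0.142857.
Posterior ∝ prior × likelihood. Numerator for I: 0.66·0.077978 = 0.0514655.
Normalizing constant: 0.66·0.077978 + 0.34·0.142857 = 0.100037.
P(I | observation) = 0.0514655 / 0.100037 = 0.514465.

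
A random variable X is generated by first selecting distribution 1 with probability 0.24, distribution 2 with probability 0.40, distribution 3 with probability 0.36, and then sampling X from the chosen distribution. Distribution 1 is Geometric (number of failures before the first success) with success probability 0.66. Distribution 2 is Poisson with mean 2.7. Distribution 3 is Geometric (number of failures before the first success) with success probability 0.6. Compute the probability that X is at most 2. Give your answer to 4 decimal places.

Conditional on each component, P(X ≤ 2): 1: 0.960696; 2: 0.493624; 3: 0.936.
By total probability, P(X ≤ 2) = 0.24·0.960696 + 0.4·0.493624 + 0.36·0.936 = 0.764977.

0.7650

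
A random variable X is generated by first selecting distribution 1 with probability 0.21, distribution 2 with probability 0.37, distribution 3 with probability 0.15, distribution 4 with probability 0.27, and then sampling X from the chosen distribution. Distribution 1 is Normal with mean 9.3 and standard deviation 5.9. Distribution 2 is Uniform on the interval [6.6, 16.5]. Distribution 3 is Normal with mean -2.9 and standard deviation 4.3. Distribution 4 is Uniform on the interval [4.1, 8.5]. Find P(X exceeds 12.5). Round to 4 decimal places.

0.2112

Conditional on each component, P(X > 12.5): 1: 0.293781; 2: 0.40404; 3: 0.000170882; 4: 0.
By total probability, P(X > 12.5) = 0.21·0.293781 + 0.37·0.40404 + 0.15·0.000170882 + 0.27·0 = 0.211215.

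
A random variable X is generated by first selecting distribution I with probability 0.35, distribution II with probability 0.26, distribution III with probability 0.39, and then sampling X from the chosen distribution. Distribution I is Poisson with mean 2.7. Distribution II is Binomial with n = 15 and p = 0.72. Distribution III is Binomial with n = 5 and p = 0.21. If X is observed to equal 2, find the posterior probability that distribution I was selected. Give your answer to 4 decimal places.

0.5028

Likelihoods P(X=2 | ·): I: 0.244964; II: 3.53923e-06; III: 0.21743.
Posterior ∝ prior × likelihood. Numerator for I: 0.35·0.244964 = 0.0857374.
Normalizing constant: 0.35·0.244964 + 0.26·3.53923e-06 + 0.39·0.21743 = 0.170536.
P(I | observation) = 0.0857374 / 0.170536 = 0.502752.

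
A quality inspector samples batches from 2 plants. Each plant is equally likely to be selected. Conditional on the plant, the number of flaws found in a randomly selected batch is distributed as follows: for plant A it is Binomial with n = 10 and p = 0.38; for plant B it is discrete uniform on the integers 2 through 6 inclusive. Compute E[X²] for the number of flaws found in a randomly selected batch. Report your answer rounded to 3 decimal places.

For each component E[X²] = Var + (mean)², giving A: 16.796; B: 18.
Overall E[X²] = 0.5·16.796 + 0.5·18 = 17.398.

17.398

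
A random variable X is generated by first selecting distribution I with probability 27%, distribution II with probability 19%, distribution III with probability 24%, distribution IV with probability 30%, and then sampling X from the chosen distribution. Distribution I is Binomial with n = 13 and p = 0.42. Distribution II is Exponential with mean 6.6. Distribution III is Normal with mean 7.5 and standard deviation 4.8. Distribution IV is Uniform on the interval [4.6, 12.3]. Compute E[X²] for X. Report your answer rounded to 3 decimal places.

For each component E[X²] = Var + (mean)², giving I: 32.9784; II: 87.12; III: 79.29; IV: 76.3433.
Overall E[X²] = 0.27·32.9784 + 0.19·87.12 + 0.24·79.29 + 0.3·76.3433 = 67.3896.

67.390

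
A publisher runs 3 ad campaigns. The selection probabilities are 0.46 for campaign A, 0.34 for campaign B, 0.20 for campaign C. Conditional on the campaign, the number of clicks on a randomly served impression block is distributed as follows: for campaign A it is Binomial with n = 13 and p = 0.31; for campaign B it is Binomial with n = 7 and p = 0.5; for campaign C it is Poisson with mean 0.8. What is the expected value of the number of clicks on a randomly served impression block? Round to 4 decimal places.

Component means — A: 4.03; B: 3.5; C: 0.8.
E[X] = 0.46·4.03 + 0.34·3.5 + 0.2·0.8 = 3.2038.

3.2038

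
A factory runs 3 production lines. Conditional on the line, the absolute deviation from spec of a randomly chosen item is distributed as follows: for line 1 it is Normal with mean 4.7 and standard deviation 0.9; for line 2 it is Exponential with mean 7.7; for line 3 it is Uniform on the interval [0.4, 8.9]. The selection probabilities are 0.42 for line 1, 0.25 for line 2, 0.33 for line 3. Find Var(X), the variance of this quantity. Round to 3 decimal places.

Per component, 1: μ=4.7, E[X²]=22.9; 2: μ=7.7, E[X²]=118.58; 3: μ=4.65, E[X²]=27.6433.
E[X] = 0.42·4.7 + 0.25·7.7 + 0.33·4.65 = 5.4335.
E[X²] = 0.42·22.9 + 0.25·118.58 + 0.33·27.6433 = 48.3853.
Var(X) = E[X²] − (E[X])² = 48.3853 − 29.5229 = 18.8624.

18.862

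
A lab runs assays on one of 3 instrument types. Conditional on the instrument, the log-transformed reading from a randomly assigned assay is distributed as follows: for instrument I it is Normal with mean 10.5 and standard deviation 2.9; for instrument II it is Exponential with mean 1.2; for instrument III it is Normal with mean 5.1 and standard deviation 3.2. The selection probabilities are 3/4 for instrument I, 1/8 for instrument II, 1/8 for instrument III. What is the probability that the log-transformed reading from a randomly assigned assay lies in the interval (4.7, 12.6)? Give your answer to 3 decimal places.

Conditional on each instrument, P(4.7 < X < 12.6): I: 0.742759; II: 0.0198798; III: 0.540193.
By total probability, P(4.7 < X < 12.6) = 0.75·0.742759 + 0.125·0.0198798 + 0.125·0.540193 = 0.627079.

0.627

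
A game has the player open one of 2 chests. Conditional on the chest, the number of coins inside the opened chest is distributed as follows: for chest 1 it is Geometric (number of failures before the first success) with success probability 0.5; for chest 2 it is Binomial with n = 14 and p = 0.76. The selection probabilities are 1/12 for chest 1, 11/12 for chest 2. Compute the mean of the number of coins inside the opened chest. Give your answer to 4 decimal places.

Component means — 1: 1; 2: 10.64.
E[X] = 0.0833333·1 + 0.916667·10.64 = 9.83667.

9.8367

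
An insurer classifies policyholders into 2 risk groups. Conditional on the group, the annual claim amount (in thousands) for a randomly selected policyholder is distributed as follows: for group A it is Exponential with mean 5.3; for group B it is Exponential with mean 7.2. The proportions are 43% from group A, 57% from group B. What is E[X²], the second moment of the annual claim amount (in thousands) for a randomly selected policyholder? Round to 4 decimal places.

83.2550

For each component E[X²] = Var + (mean)², giving A: 56.18; B: 103.68.
Overall E[X²] = 0.43·56.18 + 0.57·103.68 = 83.255.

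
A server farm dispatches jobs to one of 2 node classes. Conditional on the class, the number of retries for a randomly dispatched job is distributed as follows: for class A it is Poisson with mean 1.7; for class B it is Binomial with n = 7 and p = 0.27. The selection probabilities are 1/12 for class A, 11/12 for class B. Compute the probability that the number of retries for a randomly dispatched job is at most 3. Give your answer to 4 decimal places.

0.9093

Conditional on each class, P(X ≤ 3): A: 0.906811; B: 0.909499.
By total probability, P(X ≤ 3) = 0.0833333·0.906811 + 0.916667·0.909499 = 0.909275.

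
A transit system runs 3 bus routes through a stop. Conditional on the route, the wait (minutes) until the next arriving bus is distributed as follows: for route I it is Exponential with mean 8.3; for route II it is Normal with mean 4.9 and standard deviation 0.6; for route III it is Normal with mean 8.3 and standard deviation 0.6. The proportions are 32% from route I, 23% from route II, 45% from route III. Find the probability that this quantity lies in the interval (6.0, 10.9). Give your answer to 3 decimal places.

Conditional on each route, P(6.0 < X < 10.9): I: 0.216403; II: 0.0333765; III: 0.999929.
By total probability, P(6.0 < X < 10.9) = 0.32·0.216403 + 0.23·0.0333765 + 0.45·0.999929 = 0.526894.

0.527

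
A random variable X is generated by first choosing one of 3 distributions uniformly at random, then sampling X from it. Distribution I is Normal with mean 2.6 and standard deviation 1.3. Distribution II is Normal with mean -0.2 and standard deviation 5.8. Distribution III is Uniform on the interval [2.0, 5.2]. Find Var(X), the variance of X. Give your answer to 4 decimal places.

14.6478

Per component, I: μ=2.6, E[X²]=8.45; II: μ=-0.2, E[X²]=33.68; III: μ=3.6, E[X²]=13.8133.
E[X] = 0.333333·2.6 + 0.333333·-0.2 + 0.333333·3.6 = 2.
E[X²] = 0.333333·8.45 + 0.333333·33.68 + 0.333333·13.8133 = 18.6478.
Var(X) = E[X²] − (E[X])² = 18.6478 − 4 = 14.6478.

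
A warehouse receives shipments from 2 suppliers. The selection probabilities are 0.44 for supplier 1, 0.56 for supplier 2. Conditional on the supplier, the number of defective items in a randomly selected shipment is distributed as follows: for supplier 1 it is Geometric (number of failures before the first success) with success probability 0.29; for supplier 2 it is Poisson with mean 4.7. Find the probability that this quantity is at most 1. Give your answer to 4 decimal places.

0.2472

Conditional on each supplier, P(X ≤ 1): 1: 0.4959; 2: 0.0518431.
By total probability, P(X ≤ 1) = 0.44·0.4959 + 0.56·0.0518431 = 0.247228.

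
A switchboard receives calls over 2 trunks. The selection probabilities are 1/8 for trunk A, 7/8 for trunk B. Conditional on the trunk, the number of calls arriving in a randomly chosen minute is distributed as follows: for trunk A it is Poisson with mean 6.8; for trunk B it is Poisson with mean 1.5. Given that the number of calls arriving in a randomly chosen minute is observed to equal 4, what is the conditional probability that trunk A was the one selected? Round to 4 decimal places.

Likelihoods P(X=4 | ·): A: 0.0992252; B: 0.0470665.
Posterior ∝ prior × likelihood. Numerator for A: 0.125·0.0992252 = 0.0124031.
Normalizing constant: 0.125·0.0992252 + 0.875·0.0470665 = 0.0535864.
P(A | observation) = 0.0124031 / 0.0535864 = 0.231461.

0.2315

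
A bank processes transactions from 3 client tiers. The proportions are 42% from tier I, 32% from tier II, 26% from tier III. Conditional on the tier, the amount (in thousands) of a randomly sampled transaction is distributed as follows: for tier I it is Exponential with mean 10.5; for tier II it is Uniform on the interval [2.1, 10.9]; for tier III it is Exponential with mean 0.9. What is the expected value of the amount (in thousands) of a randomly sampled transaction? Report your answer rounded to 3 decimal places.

Component means — I: 10.5; II: 6.5; III: 0.9.
E[X] = 0.42·10.5 + 0.32·6.5 + 0.26·0.9 = 6.724.

6.724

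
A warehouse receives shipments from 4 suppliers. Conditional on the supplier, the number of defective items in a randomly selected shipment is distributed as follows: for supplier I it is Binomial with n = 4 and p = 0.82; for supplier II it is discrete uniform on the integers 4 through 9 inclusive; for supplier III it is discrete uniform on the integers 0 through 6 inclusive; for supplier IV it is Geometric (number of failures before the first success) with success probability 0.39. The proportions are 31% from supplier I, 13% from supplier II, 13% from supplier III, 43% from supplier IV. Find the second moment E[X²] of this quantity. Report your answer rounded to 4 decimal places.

13.8563

For each component E[X²] = Var + (mean)², giving I: 11.3488; II: 45.1667; III: 13; IV: 6.45694.
Overall E[X²] = 0.31·11.3488 + 0.13·45.1667 + 0.13·13 + 0.43·6.45694 = 13.8563.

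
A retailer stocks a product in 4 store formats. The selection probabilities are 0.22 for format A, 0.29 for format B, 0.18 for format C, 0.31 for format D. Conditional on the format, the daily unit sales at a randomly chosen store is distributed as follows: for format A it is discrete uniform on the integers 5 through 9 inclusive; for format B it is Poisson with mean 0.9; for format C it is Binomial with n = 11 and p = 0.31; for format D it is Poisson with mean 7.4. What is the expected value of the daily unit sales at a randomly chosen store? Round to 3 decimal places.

Component means — A: 7; B: 0.9; C: 3.41; D: 7.4.
E[X] = 0.22·7 + 0.29·0.9 + 0.18·3.41 + 0.31·7.4 = 4.7088.

4.709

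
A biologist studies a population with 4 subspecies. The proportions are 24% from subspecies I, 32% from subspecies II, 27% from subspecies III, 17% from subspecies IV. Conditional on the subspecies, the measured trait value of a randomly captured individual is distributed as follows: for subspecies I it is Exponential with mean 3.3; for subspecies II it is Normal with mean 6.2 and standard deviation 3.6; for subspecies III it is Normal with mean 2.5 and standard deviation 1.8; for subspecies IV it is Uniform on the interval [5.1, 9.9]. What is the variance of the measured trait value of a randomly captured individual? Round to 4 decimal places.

Per component, I: μ=3.3, E[X²]=21.78; II: μ=6.2, E[X²]=51.4; III: μ=2.5, E[X²]=9.49; IV: μ=7.5, E[X²]=58.17.
E[X] = 0.24·3.3 + 0.32·6.2 + 0.27·2.5 + 0.17·7.5 = 4.726.
E[X²] = 0.24·21.78 + 0.32·51.4 + 0.27·9.49 + 0.17·58.17 = 34.1264.
Var(X) = E[X²] − (E[X])² = 34.1264 − 22.3351 = 11.7913.

11.7913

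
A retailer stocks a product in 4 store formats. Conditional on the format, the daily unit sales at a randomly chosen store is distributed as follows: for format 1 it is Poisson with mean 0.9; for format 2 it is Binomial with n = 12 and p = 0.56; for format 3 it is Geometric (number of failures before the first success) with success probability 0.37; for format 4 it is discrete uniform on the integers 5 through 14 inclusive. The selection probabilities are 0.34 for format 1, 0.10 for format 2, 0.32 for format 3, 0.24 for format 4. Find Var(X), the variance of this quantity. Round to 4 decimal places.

16.9715

Per component, 1: μ=0.9, E[X²]=1.71; 2: μ=6.72, E[X²]=48.1152; 3: μ=1.7027, E[X²]=7.5011; 4: μ=9.5, E[X²]=98.5.
E[X] = 0.34·0.9 + 0.1·6.72 + 0.32·1.7027 + 0.24·9.5 = 3.80286.
E[X²] = 0.34·1.71 + 0.1·48.1152 + 0.32·7.5011 + 0.24·98.5 = 31.4333.
Var(X) = E[X²] − (E[X])² = 31.4333 − 14.4618 = 16.9715.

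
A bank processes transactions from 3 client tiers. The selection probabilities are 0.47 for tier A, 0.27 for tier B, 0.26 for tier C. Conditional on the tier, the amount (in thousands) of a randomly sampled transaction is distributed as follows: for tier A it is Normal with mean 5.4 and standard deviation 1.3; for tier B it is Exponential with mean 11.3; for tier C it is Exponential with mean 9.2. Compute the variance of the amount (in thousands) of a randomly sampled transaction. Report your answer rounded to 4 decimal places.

Per component, A: μ=5.4, E[X²]=30.85; B: μ=11.3, E[X²]=255.38; C: μ=9.2, E[X²]=169.28.
E[X] = 0.47·5.4 + 0.27·11.3 + 0.26·9.2 = 7.981.
E[X²] = 0.47·30.85 + 0.27·255.38 + 0.26·169.28 = 127.465.
Var(X) = E[X²] − (E[X])² = 127.465 − 63.6964 = 63.7685.

63.7685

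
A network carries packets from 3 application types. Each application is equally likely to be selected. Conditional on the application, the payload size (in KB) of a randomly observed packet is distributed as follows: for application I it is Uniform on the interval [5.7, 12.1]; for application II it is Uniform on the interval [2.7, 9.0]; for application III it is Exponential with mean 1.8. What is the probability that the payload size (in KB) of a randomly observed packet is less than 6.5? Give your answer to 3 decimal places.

Conditional on each application, P(X < 6.5): I: 0.125; II: 0.603175; III: 0.972978.
By total probability, P(X < 6.5) = 0.333333·0.125 + 0.333333·0.603175 + 0.333333·0.972978 = 0.567051.

0.567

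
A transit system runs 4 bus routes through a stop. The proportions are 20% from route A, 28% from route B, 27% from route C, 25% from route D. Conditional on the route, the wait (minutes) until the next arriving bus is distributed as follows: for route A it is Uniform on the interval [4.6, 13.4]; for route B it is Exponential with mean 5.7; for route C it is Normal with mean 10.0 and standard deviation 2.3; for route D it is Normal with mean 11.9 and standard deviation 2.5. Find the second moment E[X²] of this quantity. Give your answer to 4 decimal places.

For each component E[X²] = Var + (mean)², giving A: 87.4533; B: 64.98; C: 105.29; D: 147.86.
Overall E[X²] = 0.2·87.4533 + 0.28·64.98 + 0.27·105.29 + 0.25·147.86 = 101.078.

101.0784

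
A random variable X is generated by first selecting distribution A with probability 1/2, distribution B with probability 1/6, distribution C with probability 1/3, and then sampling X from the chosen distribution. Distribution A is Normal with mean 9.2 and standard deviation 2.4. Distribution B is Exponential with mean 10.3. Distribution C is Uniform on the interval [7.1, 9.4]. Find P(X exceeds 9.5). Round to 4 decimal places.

0.2914

Conditional on each component, P(X > 9.5): A: 0.450262; B: 0.397592; C: 0.
By total probability, P(X > 9.5) = 0.5·0.450262 + 0.166667·0.397592 + 0.333333·0 = 0.291396.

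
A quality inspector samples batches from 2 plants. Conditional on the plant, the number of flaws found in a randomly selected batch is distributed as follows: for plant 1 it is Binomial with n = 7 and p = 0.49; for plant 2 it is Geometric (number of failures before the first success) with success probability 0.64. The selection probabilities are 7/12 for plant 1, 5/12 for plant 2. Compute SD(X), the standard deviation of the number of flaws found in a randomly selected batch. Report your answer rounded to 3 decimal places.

1.840

Per component, 1: μ=3.43, E[X²]=13.5142; 2: μ=0.5625, E[X²]=1.19531.
E[X] = 0.583333·3.43 + 0.416667·0.5625 = 2.23521.
E[X²] = 0.583333·13.5142 + 0.416667·1.19531 = 8.38133.
Var(X) = E[X²] − (E[X])² = 8.38133 − 4.99616 = 3.38517.
SD(X) = √3.38517 = 1.83988.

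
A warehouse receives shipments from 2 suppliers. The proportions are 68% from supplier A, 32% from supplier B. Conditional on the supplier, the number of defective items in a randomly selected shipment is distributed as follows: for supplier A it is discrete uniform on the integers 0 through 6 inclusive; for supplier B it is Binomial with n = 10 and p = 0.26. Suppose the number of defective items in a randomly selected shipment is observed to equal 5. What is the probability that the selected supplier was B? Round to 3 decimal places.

Likelihoods P(X=5 | ·): A: 0.142857; B: 0.0664394.
Posterior ∝ prior × likelihood. Numerator for B: 0.32·0.0664394 = 0.0212606.
Normalizing constant: 0.68·0.142857 + 0.32·0.0664394 = 0.118403.
P(B | observation) = 0.0212606 / 0.118403 = 0.179561.

0.180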